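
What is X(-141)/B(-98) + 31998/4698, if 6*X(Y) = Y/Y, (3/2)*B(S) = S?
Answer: 2089753/306936 ≈ 6.8084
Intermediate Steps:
B(S) = 2*S/3
X(Y) = 1/6 (X(Y) = (Y/Y)/6 = (1/6)*1 = 1/6)
X(-141)/B(-98) + 31998/4698 = 1/(6*(((2/3)*(-98)))) + 31998/4698 = 1/(6*(-196/3)) + 31998*(1/4698) = (1/6)*(-3/196) + 5333/783 = -1/392 + 5333/783 = 2089753/306936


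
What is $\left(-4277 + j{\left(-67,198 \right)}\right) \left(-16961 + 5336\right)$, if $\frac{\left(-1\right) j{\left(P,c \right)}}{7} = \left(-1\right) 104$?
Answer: $41257125$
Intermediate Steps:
$j{\left(P,c \right)} = 728$ ($j{\left(P,c \right)} = - 7 \left(\left(-1\right) 104\right) = \left(-7\right) \left(-104\right) = 728$)
$\left(-4277 + j{\left(-67,198 \right)}\right) \left(-16961 + 5336\right) = \left(-4277 + 728\right) \left(-16961 + 5336\right) = \left(-3549\right) \left(-11625\right) = 41257125$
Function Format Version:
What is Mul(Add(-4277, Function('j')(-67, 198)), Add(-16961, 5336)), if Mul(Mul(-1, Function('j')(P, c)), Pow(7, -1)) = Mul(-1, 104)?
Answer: 41257125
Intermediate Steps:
Function('j')(P, c) = 728 (Function('j')(P, c) = Mul(-7, Mul(-1, 104)) = Mul(-7, -104) = 728)
Mul(Add(-4277, Function('j')(-67, 198)), Add(-16961, 5336)) = Mul(Add(-4277, 728), Add(-16961, 5336)) = Mul(-3549, -11625) = 41257125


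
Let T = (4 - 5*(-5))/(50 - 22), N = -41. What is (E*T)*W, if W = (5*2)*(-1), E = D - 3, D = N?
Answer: 3190/7 ≈ 455.71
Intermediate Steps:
D = -41
T = 29/28 (T = (4 + 25)/28 = 29*(1/28) = 29/28 ≈ 1.0357)
E = -44 (E = -41 - 3 = -44)
W = -10 (W = 10*(-1) = -10)
(E*T)*W = -44*29/28*(-10) = -319/7*(-10) = 3190/7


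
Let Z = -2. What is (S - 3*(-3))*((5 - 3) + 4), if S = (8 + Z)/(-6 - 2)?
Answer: 99/2 ≈ 49.500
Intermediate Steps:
S = -¾ (S = (8 - 2)/(-6 - 2) = 6/(-8) = 6*(-⅛) = -¾ ≈ -0.75000)
(S - 3*(-3))*((5 - 3) + 4) = (-¾ - 3*(-3))*((5 - 3) + 4) = (-¾ + 9)*(2 + 4) = (33/4)*6 = 99/2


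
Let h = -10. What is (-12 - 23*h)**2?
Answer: 47524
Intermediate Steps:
(-12 - 23*h)**2 = (-12 - 23*(-10))**2 = (-12 + 230)**2 = 218**2 = 47524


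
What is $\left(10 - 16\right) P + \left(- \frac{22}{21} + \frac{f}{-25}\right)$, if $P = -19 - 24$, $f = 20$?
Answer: $\frac{26896}{105} \approx 256.15$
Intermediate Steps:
$P = -43$
$\left(10 - 16\right) P + \left(- \frac{22}{21} + \frac{f}{-25}\right) = \left(10 - 16\right) \left(-43\right) + \left(- \frac{22}{21} + \frac{20}{-25}\right) = \left(10 - 16\right) \left(-43\right) + \left(\left(-22\right) \frac{1}{21} + 20 \left(- \frac{1}{25}\right)\right) = \left(-6\right) \left(-43\right) - \frac{194}{105} = 258 - \frac{194}{105} = \frac{26896}{105}$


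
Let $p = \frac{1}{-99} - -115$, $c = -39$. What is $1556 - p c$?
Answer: $\frac{199340}{33} \approx 6040.6$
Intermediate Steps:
$p = \frac{11384}{99}$ ($p = - \frac{1}{99} + 115 = \frac{11384}{99} \approx 114.99$)
$1556 - p c = 1556 - \frac{11384}{99} \left(-39\right) = 1556 - - \frac{147992}{33} = 1556 + \frac{147992}{33} = \frac{199340}{33}$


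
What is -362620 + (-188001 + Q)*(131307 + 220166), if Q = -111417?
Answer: -105237705334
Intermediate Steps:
-362620 + (-188001 + Q)*(131307 + 220166) = -362620 + (-188001 - 111417)*(131307 + 220166) = -362620 - 299418*351473 = -362620 - 105237342714 = -105237705334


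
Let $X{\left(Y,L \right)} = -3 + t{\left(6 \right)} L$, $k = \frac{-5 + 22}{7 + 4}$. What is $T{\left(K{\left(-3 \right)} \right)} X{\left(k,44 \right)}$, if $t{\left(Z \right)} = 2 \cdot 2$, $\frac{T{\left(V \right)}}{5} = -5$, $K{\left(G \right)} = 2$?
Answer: $-4325$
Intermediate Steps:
$T{\left(V \right)} = -25$ ($T{\left(V \right)} = 5 \left(-5\right) = -25$)
$k = \frac{17}{11} \approx 1.5455$
$t{\left(Z \right)} = 4$
$X{\left(Y,L \right)} = -3 + 4 L$
$T{\left(K{\left(-3 \right)} \right)} X{\left(k,44 \right)} = - 25 \left(-3 + 4 \cdot 44\right) = - 25 \left(-3 + 176\right) = \left(-25\right) 173 = -4325$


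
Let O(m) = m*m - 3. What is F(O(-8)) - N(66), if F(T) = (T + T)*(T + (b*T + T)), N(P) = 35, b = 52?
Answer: 401833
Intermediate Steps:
O(m) = -3 + m² (O(m) = m² - 3 = -3 + m²)
F(T) = 108*T² (F(T) = (T + T)*(T + (52*T + T)) = (2*T)*(T + 53*T) = (2*T)*(54*T) = 108*T²)
F(O(-8)) - N(66) = 108*(-3 + (-8)²)² - 1*35 = 108*(-3 + 64)² - 35 = 108*61² - 35 = 108*3721 - 35 = 401868 - 35 = 401833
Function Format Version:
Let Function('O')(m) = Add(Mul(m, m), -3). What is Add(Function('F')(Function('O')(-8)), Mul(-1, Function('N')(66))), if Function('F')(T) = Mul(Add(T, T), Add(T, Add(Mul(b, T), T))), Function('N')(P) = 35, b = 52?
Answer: 401833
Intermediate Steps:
Function('O')(m) = Add(-3, Pow(m, 2)) (Function('O')(m) = Add(Pow(m, 2), -3) = Add(-3, Pow(m, 2)))
Function('F')(T) = Mul(108, Pow(T, 2)) (Function('F')(T) = Mul(Add(T, T), Add(T, Add(Mul(52, T), T))) = Mul(Mul(2, T), Add(T, Mul(53, T))) = Mul(Mul(2, T), Mul(54, T)) = Mul(108, Pow(T, 2)))
Add(Function('F')(Function('O')(-8)), Mul(-1, Function('N')(66))) = Add(Mul(108, Pow(Add(-3, Pow(-8, 2)), 2)), Mul(-1, 35)) = Add(Mul(108, Pow(Add(-3, 64), 2)), -35) = Add(Mul(108, Pow(61, 2)), -35) = Add(Mul(108, 3721), -35) = Add(401868, -35) = 401833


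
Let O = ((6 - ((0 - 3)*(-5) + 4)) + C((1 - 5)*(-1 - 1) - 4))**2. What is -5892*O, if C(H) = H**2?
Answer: -53028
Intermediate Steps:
O = 9 (O = ((6 - ((0 - 3)*(-5) + 4)) + ((1 - 5)*(-1 - 1) - 4)**2)**2 = ((6 - (-3*(-5) + 4)) + (-4*(-2) - 4)**2)**2 = ((6 - (15 + 4)) + (8 - 4)**2)**2 = ((6 - 1*19) + 4**2)**2 = ((6 - 19) + 16)**2 = (-13 + 16)**2 = 3**2 = 9)
-5892*O = -5892*9 = -53028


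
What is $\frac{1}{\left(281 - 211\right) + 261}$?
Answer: $\frac{1}{331} \approx 0.0030211$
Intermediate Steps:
$\frac{1}{\left(281 - 211\right) + 261} = \frac{1}{70 + 261} = \frac{1}{331}$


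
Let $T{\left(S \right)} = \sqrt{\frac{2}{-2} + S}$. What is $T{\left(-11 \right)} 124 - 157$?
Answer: $-157 + 248 i \sqrt{3} \approx -157.0 + 429.55 i$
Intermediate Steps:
$T{\left(S \right)} = \sqrt{-1 + S}$ ($T{\left(S \right)} = \sqrt{2 \left(- \frac{1}{2}\right) + S} = \sqrt{-1 + S}$)
$T{\left(-11 \right)} 124 - 157 = \sqrt{-1 - 11} \cdot 124 - 157 = \sqrt{-12} \cdot 124 - 157 = 2 i \sqrt{3} \cdot 124 - 157 = 248 i \sqrt{3} - 157 = -157 + 248 i \sqrt{3}$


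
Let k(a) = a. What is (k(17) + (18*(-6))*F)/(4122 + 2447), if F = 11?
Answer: -1171/6569 ≈ -0.17826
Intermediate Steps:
(k(17) + (18*(-6))*F)/(4122 + 2447) = (17 + (18*(-6))*11)/(4122 + 2447) = (17 - 108*11)/6569 = (17 - 1188)*(1/6569) = -1171*1/6569 = -1171/6569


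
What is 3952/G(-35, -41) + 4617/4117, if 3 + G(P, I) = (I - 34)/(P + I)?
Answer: -1235842783/629901 ≈ -1962.0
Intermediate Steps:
G(P, I) = -3 + (-34 + I)/(I + P) (G(P, I) = -3 + (I - 34)/(P + I) = -3 + (-34 + I)/(I + P))
3952/G(-35, -41) + 4617/4117 = 3952/(((-34 - 3*(-35) - 2*(-41))/(-41 - 35))) + 4617/4117 = 3952/(((-34 + 105 + 82)/(-76))) + 4617*(1/4117) = 3952/((-1/76*153)) + 4617/4117 = 3952/(-153/76) + 4617/4117 = 3952*(-76/153) + 4617/4117 = -300352/153 + 4617/4117 = -1235842783/629901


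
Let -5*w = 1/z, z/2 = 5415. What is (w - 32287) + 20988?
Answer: -611840851/54150 ≈ -11299.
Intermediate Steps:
z = 10830 (z = 2*5415 = 10830)
w = -1/54150 (w = -1/5/10830 = -1/5*1/10830 = -1/54150 ≈ -1.8467e-5)
(w - 32287) + 20988 = (-1/54150 - 32287) + 20988 = -1748341051/54150 + 20988 = -611840851/54150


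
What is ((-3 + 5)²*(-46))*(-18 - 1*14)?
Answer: 5888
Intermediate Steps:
((-3 + 5)²*(-46))*(-18 - 1*14) = (2²*(-46))*(-18 - 14) = (4*(-46))*(-32) = -184*(-32) = 5888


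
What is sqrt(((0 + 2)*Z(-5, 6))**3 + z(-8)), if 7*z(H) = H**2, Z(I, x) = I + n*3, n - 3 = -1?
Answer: 2*sqrt(210)/7 ≈ 4.1404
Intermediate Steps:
n = 2 (n = 3 - 1 = 2)
Z(I, x) = 6 + I (Z(I, x) = I + 2*3 = I + 6 = 6 + I)
z(H) = H**2/7
sqrt(((0 + 2)*Z(-5, 6))**3 + z(-8)) = sqrt(((0 + 2)*(6 - 5))**3 + (1/7)*(-8)**2) = sqrt((2*1)**3 + (1/7)*64) = sqrt(2**3 + 64/7) = sqrt(8 + 64/7) = sqrt(120/7) = 2*sqrt(210)/7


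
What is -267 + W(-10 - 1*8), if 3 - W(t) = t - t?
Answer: -264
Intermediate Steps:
W(t) = 3 (W(t) = 3 - (t - t) = 3 - 1*0 = 3 + 0 = 3)
-267 + W(-10 - 1*8) = -267 + 3 = -264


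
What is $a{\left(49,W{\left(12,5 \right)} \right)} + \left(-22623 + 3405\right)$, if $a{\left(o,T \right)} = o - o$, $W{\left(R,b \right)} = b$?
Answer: $-19218$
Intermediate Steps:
$a{\left(o,T \right)} = 0$
$a{\left(49,W{\left(12,5 \right)} \right)} + \left(-22623 + 3405\right) = 0 + \left(-22623 + 3405\right) = 0 - 19218 = -19218$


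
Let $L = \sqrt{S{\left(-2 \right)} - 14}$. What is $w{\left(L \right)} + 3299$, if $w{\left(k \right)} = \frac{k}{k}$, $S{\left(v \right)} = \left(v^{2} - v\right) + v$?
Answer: $3300$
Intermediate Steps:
$S{\left(v \right)} = v^{2}$
$L = i \sqrt{10}$ ($L = \sqrt{\left(-2\right)^{2} - 14} = \sqrt{4 - 14} = \sqrt{-10} = i \sqrt{10} \approx 3.1623 i$)
$w{\left(k \right)} = 1$
$w{\left(L \right)} + 3299 = 1 + 3299 = 3300$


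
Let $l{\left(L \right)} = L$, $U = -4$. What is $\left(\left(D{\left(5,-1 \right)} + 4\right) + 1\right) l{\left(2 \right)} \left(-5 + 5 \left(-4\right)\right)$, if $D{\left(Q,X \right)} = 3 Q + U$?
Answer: $-800$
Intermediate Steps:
$D{\left(Q,X \right)} = -4 + 3 Q$ ($D{\left(Q,X \right)} = 3 Q - 4 = -4 + 3 Q$)
$\left(\left(D{\left(5,-1 \right)} + 4\right) + 1\right) l{\left(2 \right)} \left(-5 + 5 \left(-4\right)\right) = \left(\left(\left(-4 + 3 \cdot 5\right) + 4\right) + 1\right) 2 \left(-5 + 5 \left(-4\right)\right) = \left(\left(\left(-4 + 15\right) + 4\right) + 1\right) 2 \left(-5 - 20\right) = \left(\left(11 + 4\right) + 1\right) 2 \left(-25\right) = \left(15 + 1\right) 2 \left(-25\right) = 16 \cdot 2 \left(-25\right) = 32 \left(-25\right) = -800$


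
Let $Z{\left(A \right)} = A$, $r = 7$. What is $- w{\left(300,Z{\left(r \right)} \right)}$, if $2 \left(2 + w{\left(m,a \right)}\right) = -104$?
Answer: $54$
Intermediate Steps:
$w{\left(m,a \right)} = -54$ ($w{\left(m,a \right)} = -2 + \frac{1}{2} \left(-104\right) = -2 - 52 = -54$)
$- w{\left(300,Z{\left(r \right)} \right)} = \left(-1\right) \left(-54\right) = 54$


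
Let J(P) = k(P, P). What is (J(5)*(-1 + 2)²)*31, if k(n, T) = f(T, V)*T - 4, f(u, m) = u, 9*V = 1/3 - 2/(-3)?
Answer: 651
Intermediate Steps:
V = ⅑ (V = (1/3 - 2/(-3))/9 = (1*(⅓) - 2*(-⅓))/9 = (⅓ + ⅔)/9 = (⅑)*1 = ⅑ ≈ 0.11111)
k(n, T) = -4 + T² (k(n, T) = T*T - 4 = T² - 4 = -4 + T²)
J(P) = -4 + P²
(J(5)*(-1 + 2)²)*31 = ((-4 + 5²)*(-1 + 2)²)*31 = ((-4 + 25)*1²)*31 = (21*1)*31 = 21*31 = 651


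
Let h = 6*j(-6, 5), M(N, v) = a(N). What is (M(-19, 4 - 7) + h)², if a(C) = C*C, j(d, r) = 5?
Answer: 152881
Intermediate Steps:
a(C) = C²
M(N, v) = N²
h = 30 (h = 6*5 = 30)
(M(-19, 4 - 7) + h)² = ((-19)² + 30)² = (361 + 30)² = 391² = 152881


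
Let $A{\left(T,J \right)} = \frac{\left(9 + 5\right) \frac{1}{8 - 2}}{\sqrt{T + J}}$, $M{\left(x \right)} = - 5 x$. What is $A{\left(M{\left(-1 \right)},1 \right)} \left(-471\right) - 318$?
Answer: $-318 - \frac{1099 \sqrt{6}}{6} \approx -766.67$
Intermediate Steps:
$A{\left(T,J \right)} = \frac{7}{3 \sqrt{J + T}}$ ($A{\left(T,J \right)} = \frac{14 \cdot \frac{1}{6}}{\sqrt{J + T}} = \frac{7}{3 \sqrt{J + T}}$)
$A{\left(M{\left(-1 \right)},1 \right)} \left(-471\right) - 318 = \frac{7}{3 \sqrt{1 - -5}} \left(-471\right) - 318 = \frac{7}{3 \sqrt{1 + 5}} \left(-471\right) - 318 = \frac{7}{3 \sqrt{6}} \left(-471\right) - 318 = \frac{7 \frac{\sqrt{6}}{6}}{3} \left(-471\right) - 318 = \frac{7 \sqrt{6}}{18} \left(-471\right) - 318 = - \frac{1099 \sqrt{6}}{6} - 318 = -318 - \frac{1099 \sqrt{6}}{6}$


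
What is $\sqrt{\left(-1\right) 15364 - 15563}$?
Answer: $13 i \sqrt{183} \approx 175.86 i$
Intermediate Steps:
$\sqrt{\left(-1\right) 15364 - 15563} = \sqrt{-15364 - 15563} = \sqrt{-30927} = 13 i \sqrt{183}$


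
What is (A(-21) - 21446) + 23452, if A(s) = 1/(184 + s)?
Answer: 326979/163 ≈ 2006.0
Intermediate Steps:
(A(-21) - 21446) + 23452 = (1/(184 - 21) - 21446) + 23452 = (1/163 - 21446) + 23452 = -3495697/163 + 23452 = 326979/163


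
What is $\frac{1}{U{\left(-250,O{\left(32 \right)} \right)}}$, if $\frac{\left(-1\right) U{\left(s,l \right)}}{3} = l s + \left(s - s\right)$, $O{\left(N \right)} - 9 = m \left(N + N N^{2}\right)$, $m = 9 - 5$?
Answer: $\frac{1}{98406750} \approx 1.0162 \cdot 10^{-8}$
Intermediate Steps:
$m = 4$
$O{\left(N \right)} = 9 + 4 N + 4 N^{3}$ ($O{\left(N \right)} = 9 + 4 \left(N + N N^{2}\right) = 9 + 4 \left(N + N^{3}\right) = 9 + \left(4 N + 4 N^{3}\right) = 9 + 4 N + 4 N^{3}$)
$U{\left(s,l \right)} = - 3 l s$ ($U{\left(s,l \right)} = - 3 \left(l s + \left(s - s\right)\right) = - 3 \left(l s + 0\right) = - 3 l s$)
$\frac{1}{U{\left(-250,O{\left(32 \right)} \right)}} = \frac{1}{\left(-3\right) \left(9 + 4 \cdot 32 + 4 \cdot 32^{3}\right) \left(-250\right)} = \frac{1}{\left(-3\right) \left(9 + 128 + 4 \cdot 32768\right) \left(-250\right)} = \frac{1}{\left(-3\right) \left(9 + 128 + 131072\right) \left(-250\right)} = \frac{1}{\left(-3\right) 131209 \left(-250\right)} = \frac{1}{98406750}$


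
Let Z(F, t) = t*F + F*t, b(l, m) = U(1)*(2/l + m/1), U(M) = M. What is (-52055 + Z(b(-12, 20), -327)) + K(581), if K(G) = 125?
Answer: -64901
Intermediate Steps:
b(l, m) = m + 2/l (b(l, m) = 1*(2/l + m/1) = 1*(2/l + m*1) = 1*(2/l + m) = 1*(m + 2/l) = m + 2/l)
Z(F, t) = 2*F*t (Z(F, t) = F*t + F*t = 2*F*t)
(-52055 + Z(b(-12, 20), -327)) + K(581) = (-52055 + 2*(20 + 2/(-12))*(-327)) + 125 = (-52055 + 2*(20 + 2*(-1/12))*(-327)) + 125 = (-52055 + 2*(20 - 1/6)*(-327)) + 125 = (-52055 + 2*(119/6)*(-327)) + 125 = (-52055 - 12971) + 125 = -65026 + 125 = -64901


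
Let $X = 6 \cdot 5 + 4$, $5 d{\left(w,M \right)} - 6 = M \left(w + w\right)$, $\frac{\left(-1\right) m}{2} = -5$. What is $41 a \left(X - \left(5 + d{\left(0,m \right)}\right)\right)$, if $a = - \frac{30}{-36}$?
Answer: $\frac{5699}{6} \approx 949.83$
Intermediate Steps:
$m = 10$ ($m = \left(-2\right) \left(-5\right) = 10$)
$d{\left(w,M \right)} = \frac{6}{5} + \frac{2 M w}{5}$ ($d{\left(w,M \right)} = \frac{6}{5} + \frac{M \left(w + w\right)}{5} = \frac{6}{5} + \frac{M 2 w}{5} = \frac{6}{5} + \frac{2 M w}{5}$)
$a = \frac{5}{6}$ ($a = \left(-30\right) \left(- \frac{1}{36}\right) = \frac{5}{6} \approx 0.83333$)
$X = 34$ ($X = 30 + 4 = 34$)
$41 a \left(X - \left(5 + d{\left(0,m \right)}\right)\right) = 41 \cdot \frac{5}{6} \left(34 - \left(\frac{31}{5} + \frac{2}{5} \cdot 10 \cdot 0\right)\right) = \frac{205 \left(34 - \frac{31}{5}\right)}{6} = \frac{205}{6} \cdot \frac{139}{5} = \frac{5699}{6}$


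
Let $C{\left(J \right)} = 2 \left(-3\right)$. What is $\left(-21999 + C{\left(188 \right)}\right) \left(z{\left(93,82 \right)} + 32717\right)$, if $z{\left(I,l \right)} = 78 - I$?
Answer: $-719607510$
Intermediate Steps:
$C{\left(J \right)} = -6$
$\left(-21999 + C{\left(188 \right)}\right) \left(z{\left(93,82 \right)} + 32717\right) = \left(-21999 - 6\right) \left(\left(78 - 93\right) + 32717\right) = - 22005 \left(\left(78 - 93\right) + 32717\right) = - 22005 \left(-15 + 32717\right) = \left(-22005\right) 32702 = -719607510$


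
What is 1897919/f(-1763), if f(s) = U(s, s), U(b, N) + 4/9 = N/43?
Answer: -17081271/373 ≈ -45794.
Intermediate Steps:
U(b, N) = -4/9 + N/43
f(s) = -4/9 + s/43
1897919/f(-1763) = 1897919/(-4/9 + (1/43)*(-1763)) = 1897919/(-4/9 - 41) = 1897919/(-373/9) = 1897919*(-9/373) = -17081271/373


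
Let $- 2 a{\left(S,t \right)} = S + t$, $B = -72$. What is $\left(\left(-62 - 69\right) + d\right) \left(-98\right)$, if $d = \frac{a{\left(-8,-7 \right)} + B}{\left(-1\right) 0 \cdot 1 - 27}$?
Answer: $\frac{113435}{9} \approx 12604.0$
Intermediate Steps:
$a{\left(S,t \right)} = - \frac{S}{2} - \frac{t}{2}$ ($a{\left(S,t \right)} = - \frac{S + t}{2} = - \frac{S}{2} - \frac{t}{2}$)
$d = \frac{43}{18}$ ($d = \frac{\left(\left(- \frac{1}{2}\right) \left(-8\right) - - \frac{7}{2}\right) - 72}{\left(-1\right) 0 \cdot 1 - 27} = \frac{\left(4 + \frac{7}{2}\right) - 72}{0 \cdot 1 - 27} = \frac{\frac{15}{2} - 72}{0 - 27} = - \frac{129}{2 \left(-27\right)} = \left(- \frac{129}{2}\right) \left(- \frac{1}{27}\right) = \frac{43}{18} \approx 2.3889$)
$\left(\left(-62 - 69\right) + d\right) \left(-98\right) = \left(\left(-62 - 69\right) + \frac{43}{18}\right) \left(-98\right) = \left(-131 + \frac{43}{18}\right) \left(-98\right) = \left(- \frac{2315}{18}\right) \left(-98\right) = \frac{113435}{9}$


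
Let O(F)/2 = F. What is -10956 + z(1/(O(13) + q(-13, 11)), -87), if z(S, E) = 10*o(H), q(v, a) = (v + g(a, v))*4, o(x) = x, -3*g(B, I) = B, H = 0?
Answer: -10956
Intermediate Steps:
g(B, I) = -B/3
O(F) = 2*F
q(v, a) = 4*v - 4*a/3 (q(v, a) = (v - a/3)*4 = 4*v - 4*a/3)
z(S, E) = 0 (z(S, E) = 10*0 = 0)
-10956 + z(1/(O(13) + q(-13, 11)), -87) = -10956 + 0 = -10956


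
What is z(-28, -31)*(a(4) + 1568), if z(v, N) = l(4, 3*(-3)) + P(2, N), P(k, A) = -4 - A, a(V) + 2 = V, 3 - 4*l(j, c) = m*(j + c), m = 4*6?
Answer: 181335/2 ≈ 90668.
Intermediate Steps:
m = 24
l(j, c) = ¾ - 6*c - 6*j (l(j, c) = ¾ - 6*(j + c) = ¾ - 6*(c + j) = ¾ - (24*c + 24*j)/4 = ¾ + (-6*c - 6*j) = ¾ - 6*c - 6*j)
a(V) = -2 + V
z(v, N) = 107/4 - N (z(v, N) = (¾ - 18*(-3) - 6*4) + (-4 - N) = (¾ - 6*(-9) - 24) + (-4 - N) = (¾ + 54 - 24) + (-4 - N) = 123/4 + (-4 - N) = 107/4 - N)
z(-28, -31)*(a(4) + 1568) = (107/4 - 1*(-31))*((-2 + 4) + 1568) = (107/4 + 31)*(2 + 1568) = (231/4)*1570 = 181335/2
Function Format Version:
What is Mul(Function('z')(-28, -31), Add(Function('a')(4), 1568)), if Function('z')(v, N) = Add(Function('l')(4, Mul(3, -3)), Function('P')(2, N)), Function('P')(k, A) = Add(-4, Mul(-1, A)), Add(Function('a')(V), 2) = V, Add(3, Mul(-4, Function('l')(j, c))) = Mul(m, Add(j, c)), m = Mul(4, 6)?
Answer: Rational(181335, 2) ≈ 90668.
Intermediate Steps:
m = 24
Function('l')(j, c) = Add(Rational(3, 4), Mul(-6, c), Mul(-6, j)) (Function('l')(j, c) = Add(Rational(3, 4), Mul(Rational(-1, 4), Mul(24, Add(j, c)))) = Add(Rational(3, 4), Mul(Rational(-1, 4), Mul(24, Add(c, j)))) = Add(Rational(3, 4), Mul(Rational(-1, 4), Add(Mul(24, c), Mul(24, j)))) = Add(Rational(3, 4), Add(Mul(-6, c), Mul(-6, j))) = Add(Rational(3, 4), Mul(-6, c), Mul(-6, j)))
Function('a')(V) = Add(-2, V)
Function('z')(v, N) = Add(Rational(107, 4), Mul(-1, N)) (Function('z')(v, N) = Add(Add(Rational(3, 4), Mul(-6, Mul(3, -3)), Mul(-6, 4)), Add(-4, Mul(-1, N))) = Add(Add(Rational(3, 4), Mul(-6, -9), -24), Add(-4, Mul(-1, N))) = Add(Add(Rational(3, 4), 54, -24), Add(-4, Mul(-1, N))) = Add(Rational(123, 4), Add(-4, Mul(-1, N))) = Add(Rational(107, 4), Mul(-1, N)))
Mul(Function('z')(-28, -31), Add(Function('a')(4), 1568)) = Mul(Add(Rational(107, 4), Mul(-1, -31)), Add(Add(-2, 4), 1568)) = Mul(Add(Rational(107, 4), 31), Add(2, 1568)) = Mul(Rational(231, 4), 1570) = Rational(181335, 2)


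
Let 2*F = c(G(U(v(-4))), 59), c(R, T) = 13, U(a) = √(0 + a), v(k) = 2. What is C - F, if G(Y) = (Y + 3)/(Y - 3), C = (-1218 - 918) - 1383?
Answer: -7051/2 ≈ -3525.5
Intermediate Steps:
C = -3519 (C = -2136 - 1383 = -3519)
U(a) = √a
G(Y) = (3 + Y)/(-3 + Y)
F = 13/2 (F = (½)*13 = 13/2 ≈ 6.5000)
C - F = -3519 - 1*13/2 = -3519 - 13/2 = -7051/2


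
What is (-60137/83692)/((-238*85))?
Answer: 8591/241869880 ≈ 3.5519e-5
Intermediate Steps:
(-60137/83692)/((-238*85)) = -60137*1/83692/(-20230) = -8591/11956*(-1/20230) = 8591/241869880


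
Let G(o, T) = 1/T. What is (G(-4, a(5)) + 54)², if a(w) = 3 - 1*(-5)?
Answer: 187489/64 ≈ 2929.5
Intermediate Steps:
a(w) = 8 (a(w) = 3 + 5 = 8)
(G(-4, a(5)) + 54)² = (1/8 + 54)² = (⅛ + 54)² = (433/8)² = 187489/64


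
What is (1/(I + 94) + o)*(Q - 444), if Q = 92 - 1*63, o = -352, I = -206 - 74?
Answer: 27171295/186 ≈ 1.4608e+5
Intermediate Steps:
I = -280
Q = 29 (Q = 92 - 63 = 29)
(1/(I + 94) + o)*(Q - 444) = (1/(-280 + 94) - 352)*(29 - 444) = (1/(-186) - 352)*(-415) = (-1/186 - 352)*(-415) = -65473/186*(-415) = 27171295/186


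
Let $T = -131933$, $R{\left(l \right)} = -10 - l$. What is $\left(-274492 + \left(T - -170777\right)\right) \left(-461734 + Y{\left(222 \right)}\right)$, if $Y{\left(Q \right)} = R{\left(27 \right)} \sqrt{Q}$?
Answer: $108806693632 + 8718976 \sqrt{222} \approx 1.0894 \cdot 10^{11}$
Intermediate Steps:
$Y{\left(Q \right)} = - 37 \sqrt{Q}$ ($Y{\left(Q \right)} = \left(-10 - 27\right) \sqrt{Q} = - 37 \sqrt{Q}$)
$\left(-274492 + \left(T - -170777\right)\right) \left(-461734 + Y{\left(222 \right)}\right) = \left(-274492 - -38844\right) \left(-461734 - 37 \sqrt{222}\right) = \left(-274492 + \left(-131933 + 170777\right)\right) \left(-461734 - 37 \sqrt{222}\right) = \left(-274492 + 38844\right) \left(-461734 - 37 \sqrt{222}\right) = - 235648 \left(-461734 - 37 \sqrt{222}\right) = 108806693632 + 8718976 \sqrt{222}$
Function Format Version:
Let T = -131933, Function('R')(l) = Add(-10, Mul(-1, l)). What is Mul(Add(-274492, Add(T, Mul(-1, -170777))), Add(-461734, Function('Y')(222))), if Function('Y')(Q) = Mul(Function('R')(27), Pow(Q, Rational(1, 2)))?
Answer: Add(108806693632, Mul(8718976, Pow(222, Rational(1, 2)))) ≈ 1.0894e+11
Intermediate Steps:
Function('Y')(Q) = Mul(-37, Pow(Q, Rational(1, 2))) (Function('Y')(Q) = Mul(Add(-10, Mul(-1, 27)), Pow(Q, Rational(1, 2))) = Mul(Add(-10, -27), Pow(Q, Rational(1, 2))) = Mul(-37, Pow(Q, Rational(1, 2))))
Mul(Add(-274492, Add(T, Mul(-1, -170777))), Add(-461734, Function('Y')(222))) = Mul(Add(-274492, Add(-131933, Mul(-1, -170777))), Add(-461734, Mul(-37, Pow(222, Rational(1, 2))))) = Mul(Add(-274492, Add(-131933, 170777)), Add(-461734, Mul(-37, Pow(222, Rational(1, 2))))) = Mul(Add(-274492, 38844), Add(-461734, Mul(-37, Pow(222, Rational(1, 2))))) = Mul(-235648, Add(-461734, Mul(-37, Pow(222, Rational(1, 2))))) = Add(108806693632, Mul(8718976, Pow(222, Rational(1, 2))))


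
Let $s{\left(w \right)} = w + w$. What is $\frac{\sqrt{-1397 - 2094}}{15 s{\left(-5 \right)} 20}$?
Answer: $- \frac{i \sqrt{3491}}{3000} \approx - 0.019695 i$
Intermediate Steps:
$s{\left(w \right)} = 2 w$
$\frac{\sqrt{-1397 - 2094}}{15 s{\left(-5 \right)} 20} = \frac{\sqrt{-1397 - 2094}}{15 \cdot 2 \left(-5\right) 20} = \frac{\sqrt{-3491}}{15 \left(-10\right) 20} = \frac{i \sqrt{3491}}{\left(-150\right) 20} = \frac{i \sqrt{3491}}{-3000} = i \sqrt{3491} \left(- \frac{1}{3000}\right) = - \frac{i \sqrt{3491}}{3000}$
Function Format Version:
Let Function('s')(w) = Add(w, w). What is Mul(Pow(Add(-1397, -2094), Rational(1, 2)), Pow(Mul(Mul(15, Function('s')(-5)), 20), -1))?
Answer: Mul(Rational(-1, 3000), I, Pow(3491, Rational(1, 2))) ≈ Mul(-0.019695, I)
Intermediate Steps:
Function('s')(w) = Mul(2, w)
Mul(Pow(Add(-1397, -2094), Rational(1, 2)), Pow(Mul(Mul(15, Function('s')(-5)), 20), -1)) = Mul(Pow(Add(-1397, -2094), Rational(1, 2)), Pow(Mul(Mul(15, Mul(2, -5)), 20), -1)) = Mul(Pow(-3491, Rational(1, 2)), Pow(Mul(Mul(15, -10), 20), -1)) = Mul(Mul(I, Pow(3491, Rational(1, 2))), Pow(Mul(-150, 20), -1)) = Mul(Mul(I, Pow(3491, Rational(1, 2))), Pow(-3000, -1)) = Mul(Mul(I, Pow(3491, Rational(1, 2))), Rational(-1, 3000)) = Mul(Rational(-1, 3000), I, Pow(3491, Rational(1, 2)))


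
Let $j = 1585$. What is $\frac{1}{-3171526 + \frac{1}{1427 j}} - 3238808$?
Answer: $- \frac{23233076320064012347}{7173341649169} \approx -3.2388 \cdot 10^{6}$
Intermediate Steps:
$\frac{1}{-3171526 + \frac{1}{1427 j}} - 3238808 = \frac{1}{-3171526 + \frac{1}{1427 \cdot 1585}} - 3238808 = \frac{1}{-3171526 + \frac{1}{2261795}} - 3238808 = \frac{1}{- \frac{7173341649169}{2261795}} - 3238808 = - \frac{2261795}{7173341649169} - 3238808 = - \frac{23233076320064012347}{7173341649169}$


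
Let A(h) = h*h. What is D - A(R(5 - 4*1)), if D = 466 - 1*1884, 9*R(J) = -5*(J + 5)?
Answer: -12862/9 ≈ -1429.1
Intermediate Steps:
R(J) = -25/9 - 5*J/9 (R(J) = (-5*(J + 5))/9 = (-5*(5 + J))/9 = (-25 - 5*J)/9 = -25/9 - 5*J/9)
D = -1418 (D = 466 - 1884 = -1418)
A(h) = h²
D - A(R(5 - 4*1)) = -1418 - (-25/9 - 5*(5 - 4*1)/9)² = -1418 - (-25/9 - 5*(5 - 4)/9)² = -1418 - (-25/9 - 5/9*1)² = -1418 - (-25/9 - 5/9)² = -1418 - (-10/3)² = -1418 - 1*100/9 = -1418 - 100/9 = -12862/9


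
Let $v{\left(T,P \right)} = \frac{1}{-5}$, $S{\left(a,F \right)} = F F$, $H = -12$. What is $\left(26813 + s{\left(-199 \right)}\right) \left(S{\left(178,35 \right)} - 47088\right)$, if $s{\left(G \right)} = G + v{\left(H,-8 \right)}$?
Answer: $- \frac{6102943547}{5} \approx -1.2206 \cdot 10^{9}$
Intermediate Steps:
$S{\left(a,F \right)} = F^{2}$
$v{\left(T,P \right)} = - \frac{1}{5}$
$s{\left(G \right)} = - \frac{1}{5} + G$ ($s{\left(G \right)} = G - \frac{1}{5} = - \frac{1}{5} + G$)
$\left(26813 + s{\left(-199 \right)}\right) \left(S{\left(178,35 \right)} - 47088\right) = \left(26813 - \frac{996}{5}\right) \left(35^{2} - 47088\right) = \left(26813 - \frac{996}{5}\right) \left(1225 - 47088\right) = \frac{133069}{5} \left(-45863\right) = - \frac{6102943547}{5}$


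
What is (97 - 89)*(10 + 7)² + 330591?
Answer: 332903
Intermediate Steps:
(97 - 89)*(10 + 7)² + 330591 = 8*17² + 330591 = 8*289 + 330591 = 2312 + 330591 = 332903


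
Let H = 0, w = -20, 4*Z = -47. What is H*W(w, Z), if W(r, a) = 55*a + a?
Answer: 0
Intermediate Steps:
Z = -47/4 (Z = (¼)*(-47) = -47/4 ≈ -11.750)
W(r, a) = 56*a
H*W(w, Z) = 0*(56*(-47/4)) = 0*(-658) = 0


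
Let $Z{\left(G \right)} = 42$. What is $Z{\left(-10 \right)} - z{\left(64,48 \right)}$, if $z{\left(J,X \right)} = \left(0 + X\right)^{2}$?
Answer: $-2262$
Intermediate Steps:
$z{\left(J,X \right)} = X^{2}$
$Z{\left(-10 \right)} - z{\left(64,48 \right)} = 42 - 48^{2} = 42 - 2304 = -2262$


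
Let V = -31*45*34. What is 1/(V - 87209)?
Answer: -1/134639 ≈ -7.4273e-6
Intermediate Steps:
V = -47430 (V = -1395*34 = -47430)
1/(V - 87209) = 1/(-47430 - 87209) = 1/(-134639) = -1/134639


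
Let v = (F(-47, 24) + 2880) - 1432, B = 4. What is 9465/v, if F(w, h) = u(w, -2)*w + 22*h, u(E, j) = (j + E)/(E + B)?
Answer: 27133/5511 ≈ 4.9234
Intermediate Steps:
u(E, j) = (E + j)/(4 + E) (u(E, j) = (j + E)/(E + 4) = (E + j)/(4 + E))
F(w, h) = 22*h + w*(-2 + w)/(4 + w) (F(w, h) = ((w - 2)/(4 + w))*w + 22*h = ((-2 + w)/(4 + w))*w + 22*h = w*(-2 + w)/(4 + w) + 22*h = 22*h + w*(-2 + w)/(4 + w))
v = 82665/43 (v = ((-47*(-2 - 47) + 22*24*(4 - 47))/(4 - 47) + 2880) - 1432 = ((-47*(-49) + 22*24*(-43))/(-43) + 2880) - 1432 = (-(2303 - 22704)/43 + 2880) - 1432 = (-1/43*(-20401) + 2880) - 1432 = (20401/43 + 2880) - 1432 = 144241/43 - 1432 = 82665/43 ≈ 1922.4)
9465/v = 9465/(82665/43) = 9465*(43/82665) = 27133/5511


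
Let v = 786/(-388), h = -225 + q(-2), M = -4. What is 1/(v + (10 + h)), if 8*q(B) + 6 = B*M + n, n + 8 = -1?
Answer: -776/169091 ≈ -0.0045892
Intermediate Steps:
n = -9 (n = -8 - 1 = -9)
q(B) = -15/8 - B/2 (q(B) = -3/4 + (B*(-4) - 9)/8 = -3/4 + (-4*B - 9)/8 = -3/4 + (-9 - 4*B)/8 = -3/4 + (-9/8 - B/2) = -15/8 - B/2)
h = -1807/8 (h = -225 + (-15/8 - 1/2*(-2)) = -225 + (-15/8 + 1) = -225 - 7/8 = -1807/8 ≈ -225.88)
v = -393/194 (v = 786*(-1/388) = -393/194 ≈ -2.0258)
1/(v + (10 + h)) = 1/(-393/194 + (10 - 1807/8)) = 1/(-393/194 - 1727/8) = 1/(-169091/776) = -776/169091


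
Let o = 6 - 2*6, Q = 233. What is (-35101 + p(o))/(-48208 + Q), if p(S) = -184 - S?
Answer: 35279/47975 ≈ 0.73536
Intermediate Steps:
o = -6 (o = 6 - 12 = -6)
(-35101 + p(o))/(-48208 + Q) = (-35101 + (-184 - 1*(-6)))/(-48208 + 233) = (-35101 + (-184 + 6))/(-47975) = (-35101 - 178)*(-1/47975) = -35279*(-1/47975) = 35279/47975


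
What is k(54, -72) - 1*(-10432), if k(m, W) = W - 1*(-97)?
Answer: 10457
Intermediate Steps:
k(m, W) = 97 + W (k(m, W) = W + 97 = 97 + W)
k(54, -72) - 1*(-10432) = (97 - 72) - 1*(-10432) = 25 + 10432 = 10457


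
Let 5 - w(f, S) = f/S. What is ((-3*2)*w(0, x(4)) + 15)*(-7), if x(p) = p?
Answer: 105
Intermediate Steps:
w(f, S) = 5 - f/S
((-3*2)*w(0, x(4)) + 15)*(-7) = ((-3*2)*(5 - 1*0/4) + 15)*(-7) = (-6*(5 - 1*0*¼) + 15)*(-7) = (-6*(5 + 0) + 15)*(-7) = (-6*5 + 15)*(-7) = (-30 + 15)*(-7) = -15*(-7) = 105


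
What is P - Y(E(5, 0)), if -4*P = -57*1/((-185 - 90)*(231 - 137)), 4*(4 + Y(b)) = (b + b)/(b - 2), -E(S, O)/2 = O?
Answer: 413543/103400 ≈ 3.9994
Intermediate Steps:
E(S, O) = -2*O
Y(b) = -4 + b/(2*(-2 + b)) (Y(b) = -4 + ((b + b)/(b - 2))/4 = -4 + ((2*b)/(-2 + b))/4 = -4 + (2*b/(-2 + b))/4 = -4 + b/(2*(-2 + b)))
P = -57/103400 (P = -(-57)/(4*((231 - 137)*(-185 - 90))) = -(-57)/(4*(94*(-275))) = -(-57)/(4*(-25850)) = -(-57)*(-1)/(4*25850) = -1/4*57/25850 = -57/103400 ≈ -0.00055126)
P - Y(E(5, 0)) = -57/103400 - (16 - (-14)*0)/(2*(-2 - 2*0)) = -57/103400 - (16 - 7*0)/(2*(-2 + 0)) = -57/103400 - (16 + 0)/(2*(-2)) = -57/103400 - (-1)*16/(2*2) = -57/103400 - 1*(-4) = -57/103400 + 4 = 413543/103400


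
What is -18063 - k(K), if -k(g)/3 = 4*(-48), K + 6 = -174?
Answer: -18639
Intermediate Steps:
K = -180 (K = -6 - 174 = -180)
k(g) = 576 (k(g) = -12*(-48) = -3*(-192) = 576)
-18063 - k(K) = -18063 - 1*576 = -18063 - 576 = -18639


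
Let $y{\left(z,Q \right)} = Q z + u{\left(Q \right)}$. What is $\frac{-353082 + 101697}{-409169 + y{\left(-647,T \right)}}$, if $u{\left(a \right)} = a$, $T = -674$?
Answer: $- \frac{16759}{1749} \approx -9.582$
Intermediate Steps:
$y{\left(z,Q \right)} = Q + Q z$ ($y{\left(z,Q \right)} = Q z + Q = Q + Q z$)
$\frac{-353082 + 101697}{-409169 + y{\left(-647,T \right)}} = \frac{-353082 + 101697}{-409169 - 674 \left(1 - 647\right)} = - \frac{251385}{-409169 - -435404} = - \frac{251385}{-409169 + 435404} = - \frac{251385}{26235} = \left(-251385\right) \frac{1}{26235} = - \frac{16759}{1749}$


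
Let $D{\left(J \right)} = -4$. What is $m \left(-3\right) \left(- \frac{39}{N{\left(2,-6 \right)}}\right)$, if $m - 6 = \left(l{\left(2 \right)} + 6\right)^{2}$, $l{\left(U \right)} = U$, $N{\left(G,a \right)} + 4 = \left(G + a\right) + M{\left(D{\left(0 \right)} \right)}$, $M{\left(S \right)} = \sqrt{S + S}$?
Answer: $-910 - \frac{455 i \sqrt{2}}{2} \approx -910.0 - 321.73 i$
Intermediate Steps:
$M{\left(S \right)} = \sqrt{2} \sqrt{S}$ ($M{\left(S \right)} = \sqrt{2 S} = \sqrt{2} \sqrt{S}$)
$N{\left(G,a \right)} = -4 + G + a + 2 i \sqrt{2}$ ($N{\left(G,a \right)} = -4 + \left(\left(G + a\right) + \sqrt{2} \sqrt{-4}\right) = -4 + \left(\left(G + a\right) + \sqrt{2} \cdot 2 i\right) = -4 + \left(\left(G + a\right) + 2 i \sqrt{2}\right) = -4 + \left(G + a + 2 i \sqrt{2}\right) = -4 + G + a + 2 i \sqrt{2}$)
$m = 70$ ($m = 6 + \left(2 + 6\right)^{2} = 6 + 8^{2} = 6 + 64 = 70$)
$m \left(-3\right) \left(- \frac{39}{N{\left(2,-6 \right)}}\right) = 70 \left(-3\right) \left(- \frac{39}{-4 + 2 - 6 + 2 i \sqrt{2}}\right) = - 210 \left(- \frac{39}{-8 + 2 i \sqrt{2}}\right) = \frac{8190}{-8 + 2 i \sqrt{2}}$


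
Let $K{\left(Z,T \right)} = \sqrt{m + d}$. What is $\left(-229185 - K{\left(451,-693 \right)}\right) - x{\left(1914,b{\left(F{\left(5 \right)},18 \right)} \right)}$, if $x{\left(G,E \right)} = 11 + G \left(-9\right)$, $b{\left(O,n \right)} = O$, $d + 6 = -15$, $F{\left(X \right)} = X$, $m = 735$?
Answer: $-211970 - \sqrt{714} \approx -2.12 \cdot 10^{5}$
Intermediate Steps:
$d = -21$ ($d = -6 - 15 = -21$)
$K{\left(Z,T \right)} = \sqrt{714}$ ($K{\left(Z,T \right)} = \sqrt{735 - 21} = \sqrt{714}$)
$x{\left(G,E \right)} = 11 - 9 G$
$\left(-229185 - K{\left(451,-693 \right)}\right) - x{\left(1914,b{\left(F{\left(5 \right)},18 \right)} \right)} = \left(-229185 - \sqrt{714}\right) - \left(11 - 17226\right) = \left(-229185 - \sqrt{714}\right) - -17215 = \left(-229185 - \sqrt{714}\right) + 17215 = -211970 - \sqrt{714}$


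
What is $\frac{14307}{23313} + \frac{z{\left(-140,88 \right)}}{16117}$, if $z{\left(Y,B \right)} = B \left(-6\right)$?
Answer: $\frac{3829415}{6591853} \approx 0.58093$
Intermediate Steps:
$z{\left(Y,B \right)} = - 6 B$
$\frac{14307}{23313} + \frac{z{\left(-140,88 \right)}}{16117} = \frac{14307}{23313} + \frac{\left(-6\right) 88}{16117} = 14307 \cdot \frac{1}{23313} - \frac{528}{16117} = \frac{251}{409} - \frac{528}{16117} = \frac{3829415}{6591853}$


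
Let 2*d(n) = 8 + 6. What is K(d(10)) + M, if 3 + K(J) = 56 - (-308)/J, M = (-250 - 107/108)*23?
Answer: -612985/108 ≈ -5675.8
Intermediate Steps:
M = -623461/108 (M = (-250 - 107*1/108)*23 = (-250 - 107/108)*23 = -27107/108*23 = -623461/108 ≈ -5772.8)
d(n) = 7 (d(n) = (8 + 6)/2 = (1/2)*14 = 7)
K(J) = 53 + 308/J (K(J) = -3 + (56 - (-308)/J) = -3 + (56 + 308/J) = 53 + 308/J)
K(d(10)) + M = (53 + 308/7) - 623461/108 = (53 + 308*(1/7)) - 623461/108 = (53 + 44) - 623461/108 = 97 - 623461/108 = -612985/108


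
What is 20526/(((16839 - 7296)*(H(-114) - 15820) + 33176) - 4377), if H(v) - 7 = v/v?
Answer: -20526/150865117 ≈ -0.00013606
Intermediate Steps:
H(v) = 8 (H(v) = 7 + v/v = 7 + 1 = 8)
20526/(((16839 - 7296)*(H(-114) - 15820) + 33176) - 4377) = 20526/(((16839 - 7296)*(8 - 15820) + 33176) - 4377) = 20526/((9543*(-15812) + 33176) - 4377) = 20526/((-150893916 + 33176) - 4377) = 20526/(-150860740 - 4377) = 20526/(-150865117) = 20526*(-1/150865117) = -20526/150865117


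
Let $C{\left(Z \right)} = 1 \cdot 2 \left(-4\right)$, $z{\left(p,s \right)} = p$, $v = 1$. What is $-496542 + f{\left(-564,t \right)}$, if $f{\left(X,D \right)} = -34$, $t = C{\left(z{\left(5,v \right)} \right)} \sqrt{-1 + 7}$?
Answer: $-496576$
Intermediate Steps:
$C{\left(Z \right)} = -8$ ($C{\left(Z \right)} = 2 \left(-4\right) = -8$)
$t = - 8 \sqrt{6}$ ($t = - 8 \sqrt{-1 + 7} = - 8 \sqrt{6} \approx -19.596$)
$-496542 + f{\left(-564,t \right)} = -496542 - 34 = -496576$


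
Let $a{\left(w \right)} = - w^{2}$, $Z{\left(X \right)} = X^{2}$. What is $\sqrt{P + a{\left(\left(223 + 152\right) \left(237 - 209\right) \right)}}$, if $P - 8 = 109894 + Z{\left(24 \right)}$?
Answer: $i \sqrt{110139522} \approx 10495.0 i$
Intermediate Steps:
$P = 110478$ ($P = 8 + \left(109894 + 24^{2}\right) = 8 + \left(109894 + 576\right) = 8 + 110470 = 110478$)
$\sqrt{P + a{\left(\left(223 + 152\right) \left(237 - 209\right) \right)}} = \sqrt{110478 - \left(\left(223 + 152\right) \left(237 - 209\right)\right)^{2}} = \sqrt{110478 - \left(375 \cdot 28\right)^{2}} = \sqrt{110478 - 10500^{2}} = \sqrt{110478 - 110250000} = \sqrt{-110139522} = i \sqrt{110139522}$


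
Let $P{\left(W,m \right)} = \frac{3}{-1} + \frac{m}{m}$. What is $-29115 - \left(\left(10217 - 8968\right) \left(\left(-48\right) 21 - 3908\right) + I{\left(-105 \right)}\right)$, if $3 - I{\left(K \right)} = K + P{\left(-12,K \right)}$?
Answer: $6110859$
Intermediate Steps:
$P{\left(W,m \right)} = -2$ ($P{\left(W,m \right)} = 3 \left(-1\right) + 1 = -3 + 1 = -2$)
$I{\left(K \right)} = 5 - K$ ($I{\left(K \right)} = 3 - \left(K - 2\right) = 3 - \left(-2 + K\right) = 5 - K$)
$-29115 - \left(\left(10217 - 8968\right) \left(\left(-48\right) 21 - 3908\right) + I{\left(-105 \right)}\right) = -29115 - \left(\left(10217 - 8968\right) \left(\left(-48\right) 21 - 3908\right) + \left(5 - -105\right)\right) = -29115 - \left(1249 \left(-1008 - 3908\right) + \left(5 + 105\right)\right) = -29115 - \left(1249 \left(-4916\right) + 110\right) = -29115 - \left(-6140084 + 110\right) = -29115 - -6139974 = -29115 + 6139974 = 6110859$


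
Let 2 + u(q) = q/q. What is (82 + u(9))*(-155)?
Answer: -12555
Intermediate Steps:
u(q) = -1 (u(q) = -2 + q/q = -2 + 1 = -1)
(82 + u(9))*(-155) = (82 - 1)*(-155) = 81*(-155) = -12555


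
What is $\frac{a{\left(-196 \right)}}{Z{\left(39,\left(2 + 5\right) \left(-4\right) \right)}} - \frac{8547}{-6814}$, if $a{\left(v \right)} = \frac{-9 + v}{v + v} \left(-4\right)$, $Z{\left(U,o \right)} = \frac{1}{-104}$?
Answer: $\frac{73056043}{333886} \approx 218.81$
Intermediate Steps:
$Z{\left(U,o \right)} = - \frac{1}{104}$
$a{\left(v \right)} = - \frac{2 \left(-9 + v\right)}{v}$ ($a{\left(v \right)} = \frac{-9 + v}{2 v} \left(-4\right) = - \frac{2 \left(-9 + v\right)}{v}$)
$\frac{a{\left(-196 \right)}}{Z{\left(39,\left(2 + 5\right) \left(-4\right) \right)}} - \frac{8547}{-6814} = \frac{-2 + \frac{18}{-196}}{- \frac{1}{104}} - \frac{8547}{-6814} = \left(-2 + 18 \left(- \frac{1}{196}\right)\right) \left(-104\right) - - \frac{8547}{6814} = \left(-2 - \frac{9}{98}\right) \left(-104\right) + \frac{8547}{6814} = \left(- \frac{205}{98}\right) \left(-104\right) + \frac{8547}{6814} = \frac{10660}{49} + \frac{8547}{6814} = \frac{73056043}{333886}$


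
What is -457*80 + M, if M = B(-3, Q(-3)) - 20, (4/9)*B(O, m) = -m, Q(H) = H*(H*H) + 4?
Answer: -146113/4 ≈ -36528.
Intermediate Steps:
Q(H) = 4 + H**3 (Q(H) = H*H**2 + 4 = H**3 + 4 = 4 + H**3)
B(O, m) = -9*m/4 (B(O, m) = 9*(-m)/4 = -9*m/4)
M = 127/4 (M = -9*(4 + (-3)**3)/4 - 20 = -9*(4 - 27)/4 - 20 = -9/4*(-23) - 20 = 207/4 - 20 = 127/4 ≈ 31.750)
-457*80 + M = -457*80 + 127/4 = -36560 + 127/4 = -146113/4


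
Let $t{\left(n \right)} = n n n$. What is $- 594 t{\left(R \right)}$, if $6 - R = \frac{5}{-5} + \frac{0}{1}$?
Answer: $-203742$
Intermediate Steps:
$R = 7$ ($R = 6 - \left(\frac{5}{-5} + \frac{0}{1}\right) = 6 - \left(5 \left(- \frac{1}{5}\right) + 0 \cdot 1\right) = 6 - \left(-1 + 0\right) = 6 - -1 = 6 + 1 = 7$)
$t{\left(n \right)} = n^{3}$ ($t{\left(n \right)} = n^{2} n = n^{3}$)
$- 594 t{\left(R \right)} = - 594 \cdot 7^{3} = \left(-594\right) 343 = -203742$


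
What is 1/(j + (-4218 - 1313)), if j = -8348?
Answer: -1/13879 ≈ -7.2051e-5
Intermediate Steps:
1/(j + (-4218 - 1313)) = 1/(-8348 + (-4218 - 1313)) = 1/(-8348 - 5531) = 1/(-13879) = -1/13879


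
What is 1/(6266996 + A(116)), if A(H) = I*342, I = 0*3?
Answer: 1/6266996 ≈ 1.5957e-7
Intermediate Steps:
I = 0
A(H) = 0 (A(H) = 0*342 = 0)
1/(6266996 + A(116)) = 1/(6266996 + 0) = 1/6266996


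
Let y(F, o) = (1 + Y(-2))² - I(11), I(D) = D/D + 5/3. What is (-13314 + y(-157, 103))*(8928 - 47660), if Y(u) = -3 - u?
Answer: 1547343400/3 ≈ 5.1578e+8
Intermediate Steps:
I(D) = 8/3 (I(D) = 1 + 5*(⅓) = 1 + 5/3 = 8/3)
y(F, o) = -8/3 (y(F, o) = (1 + (-3 - 1*(-2)))² - 1*8/3 = (1 + (-3 + 2))² - 8/3 = (1 - 1)² - 8/3 = 0² - 8/3 = 0 - 8/3 = -8/3)
(-13314 + y(-157, 103))*(8928 - 47660) = (-13314 - 8/3)*(8928 - 47660) = -39950/3*(-38732) = 1547343400/3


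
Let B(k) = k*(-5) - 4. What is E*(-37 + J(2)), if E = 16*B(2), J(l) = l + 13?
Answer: 4928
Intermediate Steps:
J(l) = 13 + l
B(k) = -4 - 5*k (B(k) = -5*k - 4 = -4 - 5*k)
E = -224 (E = 16*(-4 - 5*2) = 16*(-4 - 10) = 16*(-14) = -224)
E*(-37 + J(2)) = -224*(-37 + (13 + 2)) = -224*(-37 + 15) = -224*(-22) = 4928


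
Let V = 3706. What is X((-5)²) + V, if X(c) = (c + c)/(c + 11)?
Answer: 66733/18 ≈ 3707.4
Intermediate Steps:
X(c) = 2*c/(11 + c) (X(c) = (2*c)/(11 + c) = 2*c/(11 + c))
X((-5)²) + V = 2*(-5)²/(11 + (-5)²) + 3706 = 2*25/(11 + 25) + 3706 = 2*25/36 + 3706 = 2*25*(1/36) + 3706 = 25/18 + 3706 = 66733/18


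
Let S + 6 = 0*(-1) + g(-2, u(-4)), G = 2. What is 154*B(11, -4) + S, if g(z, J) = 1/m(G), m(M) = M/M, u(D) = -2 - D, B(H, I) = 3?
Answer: 457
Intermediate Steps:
m(M) = 1
g(z, J) = 1 (g(z, J) = 1/1 = 1)
S = -5 (S = -6 + (0*(-1) + 1) = -6 + (0 + 1) = -6 + 1 = -5)
154*B(11, -4) + S = 154*3 - 5 = 462 - 5 = 457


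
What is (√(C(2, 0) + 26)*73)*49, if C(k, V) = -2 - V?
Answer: 7154*√6 ≈ 17524.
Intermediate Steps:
(√(C(2, 0) + 26)*73)*49 = (√((-2 - 1*0) + 26)*73)*49 = (√((-2 + 0) + 26)*73)*49 = (√(-2 + 26)*73)*49 = (√24*73)*49 = ((2*√6)*73)*49 = (146*√6)*49 = 7154*√6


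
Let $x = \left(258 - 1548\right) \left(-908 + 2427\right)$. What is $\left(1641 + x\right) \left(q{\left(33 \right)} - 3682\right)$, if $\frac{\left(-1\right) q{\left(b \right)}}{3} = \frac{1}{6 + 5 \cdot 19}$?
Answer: $\frac{728102113065}{101} \approx 7.2089 \cdot 10^{9}$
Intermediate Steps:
$q{\left(b \right)} = - \frac{3}{101}$ ($q{\left(b \right)} = - \frac{3}{6 + 5 \cdot 19} = - \frac{3}{6 + 95} = - \frac{3}{101}$)
$x = -1959510$ ($x = \left(-1290\right) 1519 = -1959510$)
$\left(1641 + x\right) \left(q{\left(33 \right)} - 3682\right) = \left(1641 - 1959510\right) \left(- \frac{3}{101} - 3682\right) = \left(-1957869\right) \left(- \frac{371885}{101}\right) = \frac{728102113065}{101}$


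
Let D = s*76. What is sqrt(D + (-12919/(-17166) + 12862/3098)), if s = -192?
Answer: I*sqrt(10313590504743209634)/26590134 ≈ 120.78*I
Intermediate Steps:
D = -14592 (D = -192*76 = -14592)
sqrt(D + (-12919/(-17166) + 12862/3098)) = sqrt(-14592 + (-12919/(-17166) + 12862/3098)) = sqrt(-14592 + (-12919*(-1/17166) + 12862*(1/3098))) = sqrt(-14592 + (12919/17166 + 6431/1549)) = sqrt(-14592 + 130406077/26590134) = sqrt(-387872829251/26590134) = I*sqrt(10313590504743209634)/26590134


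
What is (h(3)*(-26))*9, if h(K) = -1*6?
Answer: 1404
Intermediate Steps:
h(K) = -6
(h(3)*(-26))*9 = -6*(-26)*9 = 156*9 = 1404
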